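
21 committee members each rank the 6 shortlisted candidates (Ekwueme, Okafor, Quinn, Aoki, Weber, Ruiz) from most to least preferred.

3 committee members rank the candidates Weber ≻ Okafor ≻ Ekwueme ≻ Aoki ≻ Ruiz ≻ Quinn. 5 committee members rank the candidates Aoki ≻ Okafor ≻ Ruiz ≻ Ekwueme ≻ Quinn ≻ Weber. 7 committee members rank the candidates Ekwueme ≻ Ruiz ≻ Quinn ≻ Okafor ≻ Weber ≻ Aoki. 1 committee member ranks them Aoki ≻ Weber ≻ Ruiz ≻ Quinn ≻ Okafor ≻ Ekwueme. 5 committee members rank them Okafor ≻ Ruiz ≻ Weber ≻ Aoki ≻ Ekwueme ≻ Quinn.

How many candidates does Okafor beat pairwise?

5

Okafor against each rival (21 committee members):
Okafor vs Ekwueme: 3+5+1+5 = 14 for Okafor, 7 for Ekwueme — Okafor by 14–7.
Okafor vs Quinn: 3+5+5 = 13 for Okafor, 8 for Quinn — Okafor by 13–8.
Okafor vs Aoki: 15 to 6, Okafor.
Okafor–Weber: Okafor 17–4.
Okafor vs Ruiz: 13 to 8, Okafor.
Okafor beats Ekwueme, Quinn, Aoki, Weber, Ruiz — 5 pairwise wins.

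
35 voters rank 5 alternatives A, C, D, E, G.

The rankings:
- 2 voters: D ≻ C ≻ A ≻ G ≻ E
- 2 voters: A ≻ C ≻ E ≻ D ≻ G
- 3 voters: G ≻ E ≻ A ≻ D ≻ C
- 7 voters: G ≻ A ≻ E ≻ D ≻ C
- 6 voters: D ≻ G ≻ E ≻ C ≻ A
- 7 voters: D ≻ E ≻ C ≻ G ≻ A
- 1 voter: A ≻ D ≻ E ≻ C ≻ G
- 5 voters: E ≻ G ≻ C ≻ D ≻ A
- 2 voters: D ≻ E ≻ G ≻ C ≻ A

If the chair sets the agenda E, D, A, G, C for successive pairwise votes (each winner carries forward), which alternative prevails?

D

Round 1: E vs D — 17–18, D advances.
Round 2: D vs A — 22–13, D advances.
Round 3: D vs G — 20–15, D advances.
Round 4: D vs C — 28–7, D advances.
The agenda winner is D.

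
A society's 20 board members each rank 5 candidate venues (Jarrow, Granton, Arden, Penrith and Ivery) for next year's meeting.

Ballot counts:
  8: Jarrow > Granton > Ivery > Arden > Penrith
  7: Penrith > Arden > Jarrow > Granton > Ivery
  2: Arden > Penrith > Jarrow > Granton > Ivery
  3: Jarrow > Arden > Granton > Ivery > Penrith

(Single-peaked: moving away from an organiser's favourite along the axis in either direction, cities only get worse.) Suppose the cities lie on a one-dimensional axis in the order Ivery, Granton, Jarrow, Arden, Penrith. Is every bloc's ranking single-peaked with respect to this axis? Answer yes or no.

yes

Axis positions: Ivery=1, Granton=2, Jarrow=3, Arden=4, Penrith=5.
Bloc 1 (peak Jarrow at position 3): ranking walks positions 3-2-1-4-5, expanding outward from the peak — single-peaked.
Bloc 2 (peak Penrith at position 5): ranking walks positions 5-4-3-2-1, expanding outward from the peak — single-peaked.
Bloc 3 (peak Arden at position 4): ranking walks positions 4-5-3-2-1, expanding outward from the peak — single-peaked.
Bloc 4 (peak Jarrow at position 3): ranking walks positions 3-4-2-1-5, expanding outward from the peak — single-peaked.
Every ranking is single-peaked on this axis.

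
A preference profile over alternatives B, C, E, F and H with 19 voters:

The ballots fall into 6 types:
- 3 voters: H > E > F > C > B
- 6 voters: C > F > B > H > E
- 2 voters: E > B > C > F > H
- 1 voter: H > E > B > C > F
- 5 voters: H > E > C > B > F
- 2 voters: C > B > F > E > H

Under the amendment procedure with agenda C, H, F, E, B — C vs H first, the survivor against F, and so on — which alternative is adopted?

E

Round 1: C vs H — 10–9, C advances.
Round 2: C vs F — 16–3, C advances.
Round 3: C vs E — 8–11, E advances.
Round 4: E vs B — 11–8, E advances.
E survives the agenda.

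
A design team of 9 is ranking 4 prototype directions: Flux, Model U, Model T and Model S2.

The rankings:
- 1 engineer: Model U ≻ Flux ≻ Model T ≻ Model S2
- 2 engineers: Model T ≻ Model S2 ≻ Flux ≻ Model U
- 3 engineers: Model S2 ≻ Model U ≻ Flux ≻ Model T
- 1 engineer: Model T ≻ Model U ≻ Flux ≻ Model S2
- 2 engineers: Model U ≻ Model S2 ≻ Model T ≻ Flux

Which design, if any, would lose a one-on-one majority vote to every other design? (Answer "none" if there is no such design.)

Flux

Pairwise majorities:
Flux vs Model U: 2 for Flux, 7 for Model U — Model U by 7–2.
Flux–Model T: Model T 5–4.
Flux–Model S2: Model S2 7–2.
Model U vs Model T: 1+3+2 = 6 for Model U, 3 for Model T — Model U by 6–3.
Model U vs Model S2: Model S2 wins 5–4.
Model T vs Model S2: Model S2, 5–4.
Flux loses to every other design — it is the Condorcet loser.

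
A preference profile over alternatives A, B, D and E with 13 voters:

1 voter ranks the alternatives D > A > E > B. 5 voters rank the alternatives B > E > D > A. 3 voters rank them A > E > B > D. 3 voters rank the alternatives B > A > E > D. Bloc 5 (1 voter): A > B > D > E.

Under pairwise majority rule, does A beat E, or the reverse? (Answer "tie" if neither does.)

A

Ballots ranking A above E: 1 + 3 + 3 + 1 = 8.
Ballots ranking E above A: 13 − 8 = 5.
A wins the head-to-head 8–5.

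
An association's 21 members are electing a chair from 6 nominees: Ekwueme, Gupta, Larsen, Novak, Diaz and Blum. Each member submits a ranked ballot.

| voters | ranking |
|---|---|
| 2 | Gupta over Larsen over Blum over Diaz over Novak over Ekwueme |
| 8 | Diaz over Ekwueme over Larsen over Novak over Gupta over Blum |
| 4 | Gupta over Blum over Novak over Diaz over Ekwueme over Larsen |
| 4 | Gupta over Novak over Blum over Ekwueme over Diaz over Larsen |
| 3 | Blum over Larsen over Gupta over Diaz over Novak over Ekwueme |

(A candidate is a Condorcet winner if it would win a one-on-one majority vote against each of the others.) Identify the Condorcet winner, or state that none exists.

Check each pair by majority over 21 ballots:
Ekwueme–Gupta: Gupta 13–8.
Ekwueme vs Larsen: Ekwueme wins 16–5.
Ekwueme–Novak: Novak 13–8.
Ekwueme vs Diaz: 4 to 17, Diaz.
Ekwueme–Blum: Blum 13–8.
Gupta vs Larsen: Gupta preferred on 2+4+4 = 10 ballots; Larsen wins 11–10.
Gupta vs Novak: Gupta wins 13–8.
Gupta vs Diaz: Gupta is ranked higher on 2+4+4+3 = 13 ballots, Diaz on 8. Gupta wins 13–8.
Gupta vs Blum: 2+8+4+4 = 18 for Gupta, 3 for Blum — Gupta by 18–3.
Larsen vs Novak: Larsen wins 13–8.
Larsen vs Diaz: Diaz, 16–5.
Larsen vs Blum: 10 to 11, Blum.
Novak vs Diaz: 4+4 = 8 for Novak, 13 for Diaz — Diaz by 13–8.
Novak vs Blum: Novak wins 12–9.
Diaz vs Blum: Blum, 13–8.
Every candidate loses at least once (Ekwueme loses to Gupta; Gupta loses to Larsen; Larsen loses to Ekwueme; Novak loses to Gupta; Diaz loses to Gupta; Blum loses to Gupta). The majority relation contains the cycle Ekwueme > Larsen > Gupta > Ekwueme, so there is no Condorcet winner.

none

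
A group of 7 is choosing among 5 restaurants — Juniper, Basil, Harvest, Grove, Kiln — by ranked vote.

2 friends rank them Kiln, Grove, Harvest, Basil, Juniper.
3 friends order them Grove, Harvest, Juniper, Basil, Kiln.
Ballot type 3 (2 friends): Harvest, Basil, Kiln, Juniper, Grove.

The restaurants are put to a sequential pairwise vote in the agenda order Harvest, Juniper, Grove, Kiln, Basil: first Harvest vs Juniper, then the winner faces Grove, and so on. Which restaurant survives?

Basil

Round 1: Harvest vs Juniper — 7–0, Harvest advances.
Round 2: Harvest vs Grove — 2–5, Grove advances.
Round 3: Grove vs Kiln — 3–4, Kiln advances.
Round 4: Kiln vs Basil — 2–5, Basil advances.
The agenda winner is Basil.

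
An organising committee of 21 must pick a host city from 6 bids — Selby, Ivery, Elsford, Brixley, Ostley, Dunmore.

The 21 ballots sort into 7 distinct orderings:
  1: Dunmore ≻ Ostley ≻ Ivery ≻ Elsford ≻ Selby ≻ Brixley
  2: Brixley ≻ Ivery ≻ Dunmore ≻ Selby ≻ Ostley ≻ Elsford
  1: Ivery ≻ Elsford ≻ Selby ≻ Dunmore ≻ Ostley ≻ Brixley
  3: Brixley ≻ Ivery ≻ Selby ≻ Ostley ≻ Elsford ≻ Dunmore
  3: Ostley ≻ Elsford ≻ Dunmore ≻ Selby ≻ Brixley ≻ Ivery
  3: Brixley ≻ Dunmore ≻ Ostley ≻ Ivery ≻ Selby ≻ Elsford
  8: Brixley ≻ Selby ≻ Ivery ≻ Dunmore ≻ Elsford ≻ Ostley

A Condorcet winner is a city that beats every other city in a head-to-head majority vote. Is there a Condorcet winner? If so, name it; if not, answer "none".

Brixley

Pairwise majorities:
Selby vs Ivery: Selby preferred on 3+8 = 11 ballots; Selby wins 11–10.
Selby vs Elsford: Selby, 16–5.
Selby–Brixley: Brixley 16–5.
Selby–Ostley: Selby 14–7.
Selby–Dunmore: Selby 12–9.
Ivery vs Elsford: Ivery, 18–3.
Ivery vs Brixley: Brixley, 19–2.
Ivery vs Ostley: Ivery preferred on 2+1+3+8 = 14 ballots; Ivery wins 14–7.
Ivery vs Dunmore: Ivery is ranked higher on 2+1+3+8 = 14 ballots, Dunmore on 7. Ivery wins 14–7.
Elsford vs Brixley: Brixley wins 16–5.
Elsford vs Ostley: 9 to 12, Ostley.
Elsford vs Dunmore: Elsford preferred on 1+3+3 = 7 ballots; Dunmore wins 14–7.
Brixley vs Ostley: 2+3+3+8 = 16 for Brixley, 5 for Ostley — Brixley by 16–5.
Brixley vs Dunmore: 16 to 5, Brixley.
Ostley vs Dunmore: 6 to 15, Dunmore.
Brixley beats each of Selby, Ivery, Elsford, Ostley, Dunmore — Brixley is the Condorcet winner.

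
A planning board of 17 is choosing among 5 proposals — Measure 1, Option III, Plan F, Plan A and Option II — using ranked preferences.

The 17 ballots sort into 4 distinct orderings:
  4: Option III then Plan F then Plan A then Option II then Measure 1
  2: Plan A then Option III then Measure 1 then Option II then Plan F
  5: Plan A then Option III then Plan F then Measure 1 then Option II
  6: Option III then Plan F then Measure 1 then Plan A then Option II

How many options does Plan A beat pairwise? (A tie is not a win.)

2

Plan A against each rival (17 council members):
Plan A vs Measure 1: 4+2+5 = 11 for Plan A, 6 for Measure 1 — Plan A by 11–6.
Plan A vs Option III: 2+5 = 7 for Plan A, 10 for Option III — Option III by 10–7.
Plan A vs Plan F: 2+5 = 7 for Plan A, 10 for Plan F — Plan F by 10–7.
Plan A vs Option II: Plan A wins 17–0.
Plan A beats Measure 1, Option II; loses to Option III, Plan F — 2 pairwise wins.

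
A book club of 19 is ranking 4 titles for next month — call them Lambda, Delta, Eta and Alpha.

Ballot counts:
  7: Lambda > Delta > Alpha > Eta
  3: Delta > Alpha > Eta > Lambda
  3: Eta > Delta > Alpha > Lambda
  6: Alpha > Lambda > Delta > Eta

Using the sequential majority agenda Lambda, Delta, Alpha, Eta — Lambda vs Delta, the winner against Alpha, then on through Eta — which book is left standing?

Alpha

Round 1: Lambda vs Delta — 13–6, Lambda advances.
Round 2: Lambda vs Alpha — 7–12, Alpha advances.
Round 3: Alpha vs Eta — 16–3, Alpha advances.
The agenda winner is Alpha.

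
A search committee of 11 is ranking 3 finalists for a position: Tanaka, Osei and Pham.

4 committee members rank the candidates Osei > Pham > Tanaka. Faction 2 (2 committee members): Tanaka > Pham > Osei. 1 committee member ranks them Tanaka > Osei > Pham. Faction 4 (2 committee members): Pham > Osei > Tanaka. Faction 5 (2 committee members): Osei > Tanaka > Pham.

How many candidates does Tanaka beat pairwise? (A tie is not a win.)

0

Tanaka against each rival (11 committee members):
Tanaka vs Osei: 3 to 8, Osei.
Tanaka vs Pham: Tanaka preferred on 2+1+2 = 5 ballots; Pham wins 6–5.
Tanaka beats no one; loses to Osei, Pham — 0 pairwise wins.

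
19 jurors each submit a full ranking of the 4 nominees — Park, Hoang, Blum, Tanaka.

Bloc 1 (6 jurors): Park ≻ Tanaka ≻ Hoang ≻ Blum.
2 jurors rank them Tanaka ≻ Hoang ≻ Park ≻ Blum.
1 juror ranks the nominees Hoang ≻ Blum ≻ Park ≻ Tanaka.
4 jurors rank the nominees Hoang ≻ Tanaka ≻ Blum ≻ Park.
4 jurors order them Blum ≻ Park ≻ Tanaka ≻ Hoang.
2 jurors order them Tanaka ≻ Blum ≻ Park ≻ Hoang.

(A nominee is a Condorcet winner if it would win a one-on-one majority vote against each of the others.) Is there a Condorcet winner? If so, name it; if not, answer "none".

none

Check each pair by majority over 19 ballots:
Park vs Hoang: Park, 12–7.
Park vs Blum: Blum wins 11–8.
Park vs Tanaka: Park wins 11–8.
Hoang–Blum: Hoang 13–6.
Hoang–Tanaka: Tanaka 14–5.
Blum vs Tanaka: Tanaka wins 14–5.
Each nominee drops at least one matchup (Park loses to Blum; Hoang loses to Park; Blum loses to Hoang; Tanaka loses to Park); the cycle Park → Hoang → Blum → Park rules out a Condorcet winner.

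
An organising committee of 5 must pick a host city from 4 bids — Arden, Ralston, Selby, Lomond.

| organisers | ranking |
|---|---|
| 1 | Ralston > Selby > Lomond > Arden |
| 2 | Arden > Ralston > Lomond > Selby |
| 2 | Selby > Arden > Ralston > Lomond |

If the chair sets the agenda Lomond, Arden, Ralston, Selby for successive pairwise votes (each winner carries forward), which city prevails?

Round 1: Lomond vs Arden — 1–4, Arden advances.
Round 2: Arden vs Ralston — 4–1, Arden advances.
Round 3: Arden vs Selby — 2–3, Selby advances.
Selby survives the agenda.

Selby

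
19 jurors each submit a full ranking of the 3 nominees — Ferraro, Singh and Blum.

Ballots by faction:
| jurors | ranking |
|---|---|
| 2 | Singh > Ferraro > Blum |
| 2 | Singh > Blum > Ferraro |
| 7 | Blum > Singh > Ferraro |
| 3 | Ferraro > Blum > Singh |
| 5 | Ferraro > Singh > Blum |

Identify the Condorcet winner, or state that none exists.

Check each pair by majority over 19 ballots:
Ferraro vs Singh: 8 to 11, Singh.
Ferraro vs Blum: Ferraro is ranked higher on 2+3+5 = 10 ballots, Blum on 9. Ferraro wins 10–9.
Singh vs Blum: Singh preferred on 2+2+5 = 9 ballots; Blum wins 10–9.
Each nominee drops at least one matchup (Ferraro loses to Singh; Singh loses to Blum; Blum loses to Ferraro); the cycle Ferraro beats Blum beats Singh beats Ferraro rules out a Condorcet winner.

none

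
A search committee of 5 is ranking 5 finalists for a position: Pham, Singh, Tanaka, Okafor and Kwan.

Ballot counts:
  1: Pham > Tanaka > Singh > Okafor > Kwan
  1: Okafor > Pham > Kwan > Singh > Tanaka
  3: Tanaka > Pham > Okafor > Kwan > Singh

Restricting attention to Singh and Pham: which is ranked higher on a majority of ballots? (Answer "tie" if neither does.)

No ballot ranks Singh above Pham: 0.
Ballots ranking Pham above Singh: 5 − 0 = 5.
Pham wins the head-to-head 5–0.

Pham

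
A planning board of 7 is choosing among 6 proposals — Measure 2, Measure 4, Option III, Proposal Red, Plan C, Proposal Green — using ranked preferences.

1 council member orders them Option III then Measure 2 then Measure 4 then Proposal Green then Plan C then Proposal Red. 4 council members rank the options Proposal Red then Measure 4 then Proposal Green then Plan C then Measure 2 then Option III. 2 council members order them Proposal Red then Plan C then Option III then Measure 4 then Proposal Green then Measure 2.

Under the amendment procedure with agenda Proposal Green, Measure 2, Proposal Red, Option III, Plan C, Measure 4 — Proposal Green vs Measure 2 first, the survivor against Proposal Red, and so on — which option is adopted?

Round 1: Proposal Green vs Measure 2 — 6–1, Proposal Green advances.
Round 2: Proposal Green vs Proposal Red — 1–6, Proposal Red advances.
Round 3: Proposal Red vs Option III — 6–1, Proposal Red advances.
Round 4: Proposal Red vs Plan C — 6–1, Proposal Red advances.
Round 5: Proposal Red vs Measure 4 — 6–1, Proposal Red advances.
Proposal Red survives the agenda.

Proposal Red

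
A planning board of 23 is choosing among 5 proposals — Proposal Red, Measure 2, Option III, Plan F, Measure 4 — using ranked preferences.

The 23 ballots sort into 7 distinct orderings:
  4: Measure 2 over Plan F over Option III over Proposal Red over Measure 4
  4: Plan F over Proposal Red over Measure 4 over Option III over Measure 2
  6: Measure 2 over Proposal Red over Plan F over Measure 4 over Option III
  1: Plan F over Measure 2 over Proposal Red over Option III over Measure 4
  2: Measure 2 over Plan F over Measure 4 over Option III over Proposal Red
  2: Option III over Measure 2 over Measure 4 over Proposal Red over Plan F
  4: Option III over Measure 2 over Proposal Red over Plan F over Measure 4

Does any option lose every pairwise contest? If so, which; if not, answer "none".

none

Pairwise majorities:
Proposal Red vs Measure 2: Measure 2 wins 19–4.
Proposal Red–Option III: Option III 12–11.
Proposal Red vs Plan F: Proposal Red, 12–11.
Proposal Red vs Measure 4: Proposal Red is ranked higher on 4+4+6+1+4 = 19 ballots, Measure 4 on 4. Proposal Red wins 19–4.
Measure 2 vs Option III: 4+6+1+2 = 13 for Measure 2, 10 for Option III — Measure 2 by 13–10.
Measure 2 vs Plan F: Measure 2 is ranked higher on 4+6+2+2+4 = 18 ballots, Plan F on 5. Measure 2 wins 18–5.
Measure 2 vs Measure 4: Measure 2 preferred on 4+6+1+2+2+4 = 19 ballots; Measure 2 wins 19–4.
Option III vs Plan F: Plan F, 17–6.
Option III vs Measure 4: Option III is ranked higher on 4+1+2+4 = 11 ballots, Measure 4 on 12. Measure 4 wins 12–11.
Plan F vs Measure 4: Plan F, 21–2.
Every option wins at least one matchup (Proposal Red beats Plan F; Measure 2 beats Proposal Red; Option III beats Proposal Red; Plan F beats Option III; Measure 4 beats Option III), so there is no Condorcet loser.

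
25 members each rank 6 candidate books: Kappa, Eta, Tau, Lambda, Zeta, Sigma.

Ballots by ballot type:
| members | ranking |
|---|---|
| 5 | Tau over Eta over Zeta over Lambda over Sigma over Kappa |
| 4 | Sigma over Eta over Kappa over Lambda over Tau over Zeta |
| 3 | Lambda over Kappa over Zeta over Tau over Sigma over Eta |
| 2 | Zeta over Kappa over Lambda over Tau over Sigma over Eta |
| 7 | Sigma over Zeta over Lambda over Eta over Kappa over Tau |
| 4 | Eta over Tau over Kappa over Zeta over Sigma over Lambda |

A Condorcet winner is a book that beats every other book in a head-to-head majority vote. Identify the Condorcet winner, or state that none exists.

none

Head-to-head results (25 members):
Kappa–Eta: Eta 20–5.
Kappa vs Tau: Kappa, 16–9.
Kappa vs Lambda: Lambda, 15–10.
Kappa vs Zeta: Zeta, 14–11.
Kappa vs Sigma: Sigma wins 16–9.
Eta–Tau: Eta 15–10.
Eta–Lambda: Eta 13–12.
Eta–Zeta: Eta 13–12.
Eta–Sigma: Sigma 16–9.
Tau vs Lambda: Lambda, 16–9.
Tau vs Zeta: Tau, 13–12.
Tau vs Sigma: Tau, 14–11.
Lambda vs Zeta: Zeta wins 18–7.
Lambda–Sigma: Sigma 15–10.
Zeta vs Sigma: Zeta wins 14–11.
Each book drops at least one matchup (Kappa loses to Eta; Eta loses to Sigma; Tau loses to Kappa; Lambda loses to Eta; Zeta loses to Eta; Sigma loses to Tau); the cycle Kappa → Tau → Zeta → Kappa rules out a Condorcet winner.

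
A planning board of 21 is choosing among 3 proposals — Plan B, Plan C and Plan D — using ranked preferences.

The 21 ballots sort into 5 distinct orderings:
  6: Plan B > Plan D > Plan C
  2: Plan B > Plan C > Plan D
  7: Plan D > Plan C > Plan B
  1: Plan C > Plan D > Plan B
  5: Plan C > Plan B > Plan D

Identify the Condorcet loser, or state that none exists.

Head-to-head results (21 council members):
Plan B vs Plan C: 8 to 13, Plan C.
Plan B vs Plan D: 13 to 8, Plan B.
Plan C vs Plan D: Plan C is ranked higher on 2+1+5 = 8 ballots, Plan D on 13. Plan D wins 13–8.
Each option has at least one pairwise win (Plan B beats Plan D; Plan C beats Plan B; Plan D beats Plan C) — no Condorcet loser.

none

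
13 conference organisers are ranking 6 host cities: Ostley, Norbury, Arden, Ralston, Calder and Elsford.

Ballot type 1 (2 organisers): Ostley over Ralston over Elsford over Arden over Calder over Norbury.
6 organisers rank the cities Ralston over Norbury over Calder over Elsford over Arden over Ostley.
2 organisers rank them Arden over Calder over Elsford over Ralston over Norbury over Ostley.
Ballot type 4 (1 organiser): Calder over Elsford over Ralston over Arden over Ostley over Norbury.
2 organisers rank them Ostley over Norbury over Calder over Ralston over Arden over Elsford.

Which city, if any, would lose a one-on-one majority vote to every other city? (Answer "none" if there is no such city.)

Pairwise majorities:
Ostley vs Norbury: Norbury, 8–5.
Ostley vs Arden: 2+2 = 4 for Ostley, 9 for Arden — Arden by 9–4.
Ostley vs Ralston: Ralston wins 9–4.
Ostley vs Calder: Ostley is ranked higher on 2+2 = 4 ballots, Calder on 9. Calder wins 9–4.
Ostley vs Elsford: Ostley is ranked higher on 2+2 = 4 ballots, Elsford on 9. Elsford wins 9–4.
Norbury vs Arden: Norbury is ranked higher on 6+2 = 8 ballots, Arden on 5. Norbury wins 8–5.
Norbury vs Ralston: 2 to 11, Ralston.
Norbury vs Calder: 8 to 5, Norbury.
Norbury vs Elsford: Norbury wins 8–5.
Arden–Ralston: Ralston 11–2.
Arden vs Calder: 4 to 9, Calder.
Arden vs Elsford: Elsford wins 9–4.
Ralston vs Calder: Ralston is ranked higher on 2+6 = 8 ballots, Calder on 5. Ralston wins 8–5.
Ralston vs Elsford: Ralston wins 10–3.
Calder vs Elsford: Calder is ranked higher on 6+2+1+2 = 11 ballots, Elsford on 2. Calder wins 11–2.
Only Ostley has no wins; Ostley is the Condorcet loser.

Ostley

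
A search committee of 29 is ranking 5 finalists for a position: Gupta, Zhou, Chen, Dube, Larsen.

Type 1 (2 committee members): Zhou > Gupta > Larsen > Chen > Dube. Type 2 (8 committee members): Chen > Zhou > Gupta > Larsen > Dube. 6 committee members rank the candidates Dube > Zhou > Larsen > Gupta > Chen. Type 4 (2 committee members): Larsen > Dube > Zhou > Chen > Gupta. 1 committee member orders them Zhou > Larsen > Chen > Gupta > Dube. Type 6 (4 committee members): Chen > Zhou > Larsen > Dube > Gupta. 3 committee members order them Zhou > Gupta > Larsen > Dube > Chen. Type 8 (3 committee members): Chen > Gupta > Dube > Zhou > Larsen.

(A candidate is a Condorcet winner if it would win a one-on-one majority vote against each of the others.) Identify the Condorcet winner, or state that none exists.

Check each pair by majority over 29 ballots:
Gupta–Zhou: Zhou 26–3.
Gupta vs Chen: Chen, 18–11.
Gupta–Dube: Gupta 17–12.
Gupta vs Larsen: Gupta wins 16–13.
Zhou–Chen: Chen 15–14.
Zhou–Dube: Zhou 18–11.
Zhou–Larsen: Zhou 27–2.
Chen–Dube: Chen 18–11.
Chen vs Larsen: Chen, 15–14.
Dube vs Larsen: Larsen, 20–9.
Chen defeats every rival head-to-head and is the Condorcet winner.

Chen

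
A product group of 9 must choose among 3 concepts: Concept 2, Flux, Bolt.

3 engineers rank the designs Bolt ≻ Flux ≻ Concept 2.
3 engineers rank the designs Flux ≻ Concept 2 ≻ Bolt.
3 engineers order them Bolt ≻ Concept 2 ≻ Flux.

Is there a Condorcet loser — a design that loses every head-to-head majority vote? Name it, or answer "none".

Head-to-head results (9 engineers):
Concept 2 vs Flux: Flux, 6–3.
Concept 2 vs Bolt: 3 to 6, Bolt.
Flux vs Bolt: Flux preferred on 3 ballots; Bolt wins 6–3.
Concept 2 is beaten in every head-to-head and is the Condorcet loser.

Concept 2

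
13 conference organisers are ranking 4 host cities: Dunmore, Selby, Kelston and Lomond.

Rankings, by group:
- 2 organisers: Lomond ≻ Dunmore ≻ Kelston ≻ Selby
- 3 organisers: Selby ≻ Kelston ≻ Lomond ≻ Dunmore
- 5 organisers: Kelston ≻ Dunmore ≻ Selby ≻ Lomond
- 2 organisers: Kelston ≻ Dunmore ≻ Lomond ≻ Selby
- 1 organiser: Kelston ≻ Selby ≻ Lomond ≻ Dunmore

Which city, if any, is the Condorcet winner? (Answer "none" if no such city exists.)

Kelston

Head-to-head results (13 organisers):
Dunmore vs Selby: Dunmore preferred on 2+5+2 = 9 ballots; Dunmore wins 9–4.
Dunmore vs Kelston: Dunmore is ranked higher on 2 ballots, Kelston on 11. Kelston wins 11–2.
Dunmore vs Lomond: 7 to 6, Dunmore.
Selby vs Kelston: Selby preferred on 3 ballots; Kelston wins 10–3.
Selby vs Lomond: 9 to 4, Selby.
Kelston vs Lomond: 3+5+2+1 = 11 for Kelston, 2 for Lomond — Kelston by 11–2.
Kelston defeats every rival head-to-head and is the Condorcet winner.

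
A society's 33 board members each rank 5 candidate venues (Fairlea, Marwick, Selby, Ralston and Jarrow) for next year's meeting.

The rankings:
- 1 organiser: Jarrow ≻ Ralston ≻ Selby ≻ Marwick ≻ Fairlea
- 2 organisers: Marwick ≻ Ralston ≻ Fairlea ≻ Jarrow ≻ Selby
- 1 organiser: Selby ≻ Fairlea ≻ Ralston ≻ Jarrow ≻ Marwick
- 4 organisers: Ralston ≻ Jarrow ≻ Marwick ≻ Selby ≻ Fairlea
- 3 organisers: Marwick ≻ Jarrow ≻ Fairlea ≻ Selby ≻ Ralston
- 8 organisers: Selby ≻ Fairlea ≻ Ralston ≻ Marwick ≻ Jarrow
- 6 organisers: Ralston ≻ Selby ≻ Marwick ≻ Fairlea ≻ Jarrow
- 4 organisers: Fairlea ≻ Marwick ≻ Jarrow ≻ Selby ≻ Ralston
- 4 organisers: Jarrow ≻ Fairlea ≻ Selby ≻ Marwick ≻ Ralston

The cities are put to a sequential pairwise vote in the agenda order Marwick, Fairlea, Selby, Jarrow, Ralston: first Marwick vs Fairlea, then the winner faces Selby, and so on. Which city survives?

Ralston

Round 1: Marwick vs Fairlea — 16–17, Fairlea advances.
Round 2: Fairlea vs Selby — 13–20, Selby advances.
Round 3: Selby vs Jarrow — 15–18, Jarrow advances.
Round 4: Jarrow vs Ralston — 12–21, Ralston advances.
The agenda winner is Ralston.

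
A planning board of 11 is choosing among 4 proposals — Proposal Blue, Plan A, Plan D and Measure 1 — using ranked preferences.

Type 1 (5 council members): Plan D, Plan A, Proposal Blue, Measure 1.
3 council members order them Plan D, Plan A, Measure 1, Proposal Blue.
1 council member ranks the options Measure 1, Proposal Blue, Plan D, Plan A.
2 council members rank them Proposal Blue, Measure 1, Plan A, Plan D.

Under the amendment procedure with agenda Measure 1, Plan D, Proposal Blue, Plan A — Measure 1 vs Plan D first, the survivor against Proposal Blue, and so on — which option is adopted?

Round 1: Measure 1 vs Plan D — 3–8, Plan D advances.
Round 2: Plan D vs Proposal Blue — 8–3, Plan D advances.
Round 3: Plan D vs Plan A — 9–2, Plan D advances.
The agenda winner is Plan D.

Plan D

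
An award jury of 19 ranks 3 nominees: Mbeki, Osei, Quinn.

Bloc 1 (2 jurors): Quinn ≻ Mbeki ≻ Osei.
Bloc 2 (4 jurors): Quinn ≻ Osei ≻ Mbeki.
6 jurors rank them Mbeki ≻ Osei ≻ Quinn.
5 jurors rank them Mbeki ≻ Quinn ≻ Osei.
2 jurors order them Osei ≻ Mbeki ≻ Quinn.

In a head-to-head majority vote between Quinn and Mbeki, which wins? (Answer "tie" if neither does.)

Mbeki

Ballots ranking Quinn above Mbeki: 2 + 4 = 6.
Ballots ranking Mbeki above Quinn: 19 − 6 = 13.
Mbeki wins the head-to-head 13–6.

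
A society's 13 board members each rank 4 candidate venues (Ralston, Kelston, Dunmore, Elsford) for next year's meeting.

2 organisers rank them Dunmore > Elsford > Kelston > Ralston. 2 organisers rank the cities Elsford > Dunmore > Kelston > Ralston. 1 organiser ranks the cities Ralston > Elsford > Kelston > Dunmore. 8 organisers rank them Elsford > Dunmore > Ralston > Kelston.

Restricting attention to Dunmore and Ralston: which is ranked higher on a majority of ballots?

Ballots ranking Dunmore above Ralston: 2 + 2 + 8 = 12.
Ballots ranking Ralston above Dunmore: 13 − 12 = 1.
Dunmore wins the head-to-head 12–1.

Dunmore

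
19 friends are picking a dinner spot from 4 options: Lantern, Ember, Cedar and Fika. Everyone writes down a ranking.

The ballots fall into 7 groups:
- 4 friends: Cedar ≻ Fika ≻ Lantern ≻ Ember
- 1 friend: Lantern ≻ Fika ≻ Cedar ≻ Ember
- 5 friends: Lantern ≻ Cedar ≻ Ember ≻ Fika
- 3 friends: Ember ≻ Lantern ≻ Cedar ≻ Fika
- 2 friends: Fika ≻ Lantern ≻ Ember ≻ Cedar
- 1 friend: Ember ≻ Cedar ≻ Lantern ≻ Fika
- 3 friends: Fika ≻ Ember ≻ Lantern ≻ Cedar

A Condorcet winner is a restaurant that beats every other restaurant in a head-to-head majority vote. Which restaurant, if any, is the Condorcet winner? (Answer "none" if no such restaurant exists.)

Check each pair by majority over 19 ballots:
Lantern vs Ember: Lantern, 12–7.
Lantern vs Cedar: Lantern, 14–5.
Lantern vs Fika: Lantern wins 10–9.
Ember vs Cedar: Cedar, 10–9.
Ember vs Fika: Fika wins 10–9.
Cedar–Fika: Cedar 13–6.
Lantern beats each of Ember, Cedar, Fika — Lantern is the Condorcet winner.

Lantern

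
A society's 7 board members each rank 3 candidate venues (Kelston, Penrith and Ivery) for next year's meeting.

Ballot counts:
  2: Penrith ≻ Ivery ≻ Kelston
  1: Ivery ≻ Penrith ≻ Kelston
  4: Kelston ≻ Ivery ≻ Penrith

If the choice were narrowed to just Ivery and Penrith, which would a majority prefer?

Ivery

Ballots ranking Ivery above Penrith: 1 + 4 = 5.
Ballots ranking Penrith above Ivery: 7 − 5 = 2.
Ivery wins the head-to-head 5–2.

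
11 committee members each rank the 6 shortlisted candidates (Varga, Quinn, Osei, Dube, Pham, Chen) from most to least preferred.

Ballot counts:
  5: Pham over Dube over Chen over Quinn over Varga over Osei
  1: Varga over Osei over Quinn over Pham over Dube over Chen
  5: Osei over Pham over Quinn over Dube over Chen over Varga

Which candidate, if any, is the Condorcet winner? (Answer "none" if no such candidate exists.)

none

Head-to-head results (11 committee members):
Varga vs Quinn: Quinn wins 10–1.
Varga vs Osei: Varga, 6–5.
Varga vs Dube: Dube wins 10–1.
Varga vs Pham: Pham, 10–1.
Varga–Chen: Chen 10–1.
Quinn vs Osei: Osei wins 6–5.
Quinn–Dube: Quinn 6–5.
Quinn vs Pham: Pham wins 10–1.
Quinn vs Chen: Quinn, 6–5.
Osei–Dube: Osei 6–5.
Osei vs Pham: Osei, 6–5.
Osei vs Chen: Osei wins 6–5.
Dube–Pham: Pham 11–0.
Dube vs Chen: Dube wins 11–0.
Pham vs Chen: Pham wins 11–0.
Each candidate drops at least one matchup (Varga loses to Quinn; Quinn loses to Osei; Osei loses to Varga; Dube loses to Quinn; Pham loses to Osei; Chen loses to Quinn); the cycle Varga > Osei > Quinn > Varga rules out a Condorcet winner.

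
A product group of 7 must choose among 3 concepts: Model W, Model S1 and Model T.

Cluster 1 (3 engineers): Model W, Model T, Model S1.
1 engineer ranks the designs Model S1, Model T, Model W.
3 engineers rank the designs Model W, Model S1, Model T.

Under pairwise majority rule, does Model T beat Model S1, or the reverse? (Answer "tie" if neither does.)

Ballots ranking Model T above Model S1: 3.
Ballots ranking Model S1 above Model T: 7 − 3 = 4.
Model S1 wins the head-to-head 4–3.

Model S1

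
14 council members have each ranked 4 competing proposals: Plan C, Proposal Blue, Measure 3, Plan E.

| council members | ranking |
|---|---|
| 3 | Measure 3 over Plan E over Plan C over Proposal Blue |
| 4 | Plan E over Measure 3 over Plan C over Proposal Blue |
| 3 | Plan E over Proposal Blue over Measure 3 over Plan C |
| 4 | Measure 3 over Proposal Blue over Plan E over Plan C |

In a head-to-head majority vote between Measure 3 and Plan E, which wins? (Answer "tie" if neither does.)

tie

Ballots ranking Measure 3 above Plan E: 3 + 4 = 7.
Ballots ranking Plan E above Measure 3: 14 − 7 = 7.
7–7: the pair ties.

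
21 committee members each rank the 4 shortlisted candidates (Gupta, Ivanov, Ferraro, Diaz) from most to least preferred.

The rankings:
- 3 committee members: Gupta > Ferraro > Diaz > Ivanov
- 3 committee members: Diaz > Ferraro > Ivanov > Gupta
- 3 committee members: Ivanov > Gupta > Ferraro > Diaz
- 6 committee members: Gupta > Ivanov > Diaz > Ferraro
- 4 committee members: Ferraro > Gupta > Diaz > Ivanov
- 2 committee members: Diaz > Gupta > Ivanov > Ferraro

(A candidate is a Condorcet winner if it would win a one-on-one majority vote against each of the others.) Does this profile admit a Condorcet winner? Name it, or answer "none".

Pairwise majorities:
Gupta vs Ivanov: Gupta, 15–6.
Gupta–Ferraro: Gupta 14–7.
Gupta vs Diaz: Gupta, 16–5.
Ivanov vs Ferraro: Ivanov wins 11–10.
Ivanov vs Diaz: Diaz wins 12–9.
Ferraro–Diaz: Diaz 11–10.
Gupta defeats every rival head-to-head and is the Condorcet winner.

Gupta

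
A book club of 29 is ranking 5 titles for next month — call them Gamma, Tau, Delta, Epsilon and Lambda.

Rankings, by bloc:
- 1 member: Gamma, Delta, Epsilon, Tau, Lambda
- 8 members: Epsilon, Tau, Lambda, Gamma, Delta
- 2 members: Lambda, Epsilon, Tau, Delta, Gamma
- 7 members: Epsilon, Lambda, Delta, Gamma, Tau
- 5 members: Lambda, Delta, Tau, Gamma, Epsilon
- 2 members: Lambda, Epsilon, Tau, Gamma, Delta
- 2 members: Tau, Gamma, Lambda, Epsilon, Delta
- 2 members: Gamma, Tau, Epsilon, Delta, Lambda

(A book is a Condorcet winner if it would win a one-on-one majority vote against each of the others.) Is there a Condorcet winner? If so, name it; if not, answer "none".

Epsilon

Head-to-head results (29 members):
Gamma vs Tau: Tau wins 19–10.
Gamma vs Delta: Gamma, 15–14.
Gamma vs Epsilon: 1+5+2+2 = 10 for Gamma, 19 for Epsilon — Epsilon by 19–10.
Gamma vs Lambda: Gamma is ranked higher on 1+2+2 = 5 ballots, Lambda on 24. Lambda wins 24–5.
Tau vs Delta: 8+2+2+2+2 = 16 for Tau, 13 for Delta — Tau by 16–13.
Tau vs Epsilon: Epsilon wins 20–9.
Tau vs Lambda: Tau preferred on 1+8+2+2 = 13 ballots; Lambda wins 16–13.
Delta vs Epsilon: Epsilon wins 23–6.
Delta vs Lambda: Delta is ranked higher on 1+2 = 3 ballots, Lambda on 26. Lambda wins 26–3.
Epsilon vs Lambda: Epsilon, 18–11.
Epsilon defeats every rival head-to-head and is the Condorcet winner.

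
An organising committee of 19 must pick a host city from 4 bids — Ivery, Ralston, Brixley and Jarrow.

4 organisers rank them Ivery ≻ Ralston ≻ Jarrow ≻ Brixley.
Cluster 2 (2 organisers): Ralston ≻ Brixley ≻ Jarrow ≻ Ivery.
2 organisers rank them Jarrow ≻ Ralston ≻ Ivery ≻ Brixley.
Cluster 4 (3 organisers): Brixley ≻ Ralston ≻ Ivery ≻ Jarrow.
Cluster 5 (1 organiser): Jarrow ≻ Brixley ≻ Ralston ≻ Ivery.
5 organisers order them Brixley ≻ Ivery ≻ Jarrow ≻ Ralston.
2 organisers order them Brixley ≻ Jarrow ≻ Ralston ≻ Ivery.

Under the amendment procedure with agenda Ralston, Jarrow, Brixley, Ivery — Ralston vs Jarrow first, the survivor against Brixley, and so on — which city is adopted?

Brixley

Round 1: Ralston vs Jarrow — 9–10, Jarrow advances.
Round 2: Jarrow vs Brixley — 7–12, Brixley advances.
Round 3: Brixley vs Ivery — 13–6, Brixley advances.
Brixley survives the agenda.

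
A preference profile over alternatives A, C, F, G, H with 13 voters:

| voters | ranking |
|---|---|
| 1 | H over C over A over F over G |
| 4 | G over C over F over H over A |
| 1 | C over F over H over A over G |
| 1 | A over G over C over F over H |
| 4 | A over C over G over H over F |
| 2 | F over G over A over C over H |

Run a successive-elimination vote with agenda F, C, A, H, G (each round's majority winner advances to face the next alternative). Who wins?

Round 1: F vs C — 2–11, C advances.
Round 2: C vs A — 6–7, A advances.
Round 3: A vs H — 7–6, A advances.
Round 4: A vs G — 7–6, A advances.
The agenda winner is A.

A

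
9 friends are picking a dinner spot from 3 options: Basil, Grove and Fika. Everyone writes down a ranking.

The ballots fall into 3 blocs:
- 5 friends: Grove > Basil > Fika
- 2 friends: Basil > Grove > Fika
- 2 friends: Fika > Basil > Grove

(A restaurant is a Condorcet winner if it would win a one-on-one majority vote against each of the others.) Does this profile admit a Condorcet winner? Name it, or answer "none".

Head-to-head results (9 friends):
Basil vs Grove: 4 to 5, Grove.
Basil vs Fika: Basil wins 7–2.
Grove vs Fika: 7 to 2, Grove.
Only Grove has no losses; Grove is the Condorcet winner.

Grove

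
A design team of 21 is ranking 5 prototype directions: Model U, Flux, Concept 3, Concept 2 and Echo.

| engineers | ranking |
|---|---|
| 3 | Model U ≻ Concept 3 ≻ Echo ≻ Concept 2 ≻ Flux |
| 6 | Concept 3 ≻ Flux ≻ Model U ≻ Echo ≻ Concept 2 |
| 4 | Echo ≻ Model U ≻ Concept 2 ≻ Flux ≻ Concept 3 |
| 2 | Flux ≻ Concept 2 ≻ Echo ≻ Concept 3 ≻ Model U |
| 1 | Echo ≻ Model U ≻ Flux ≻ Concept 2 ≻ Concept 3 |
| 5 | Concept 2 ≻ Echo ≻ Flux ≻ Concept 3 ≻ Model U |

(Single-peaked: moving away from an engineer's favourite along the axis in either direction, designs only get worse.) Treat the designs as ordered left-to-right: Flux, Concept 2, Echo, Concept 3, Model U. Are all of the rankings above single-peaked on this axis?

Axis positions: Flux=1, Concept 2=2, Echo=3, Concept 3=4, Model U=5.
Ballot type 1 (peak Model U at position 5): ranking walks positions 5-4-3-2-1, expanding outward from the peak — single-peaked.
Ballot type 2: ranking walks positions 4-1-5-3-2; Flux is ranked above Echo even though Echo lies between Flux and the peak Concept 3 on the axis — preferences dip and rise again. Not single-peaked.
Ballot type 3: ranking walks positions 3-5-2-1-4; Model U is ranked above Concept 3 even though Concept 3 lies between Model U and the peak Echo on the axis — preferences dip and rise again. Not single-peaked.
Ballot type 4 (peak Flux at position 1): ranking walks positions 1-2-3-4-5, expanding outward from the peak — single-peaked.
Ballot type 5: ranking walks positions 3-5-1-2-4; Model U is ranked above Concept 3 even though Concept 3 lies between Model U and the peak Echo on the axis — preferences dip and rise again. Not single-peaked.
Ballot type 6 (peak Concept 2 at position 2): ranking walks positions 2-3-1-4-5, expanding outward from the peak — single-peaked.
Ballot type 2 violates single-peakedness, so the profile is not single-peaked on this axis.

no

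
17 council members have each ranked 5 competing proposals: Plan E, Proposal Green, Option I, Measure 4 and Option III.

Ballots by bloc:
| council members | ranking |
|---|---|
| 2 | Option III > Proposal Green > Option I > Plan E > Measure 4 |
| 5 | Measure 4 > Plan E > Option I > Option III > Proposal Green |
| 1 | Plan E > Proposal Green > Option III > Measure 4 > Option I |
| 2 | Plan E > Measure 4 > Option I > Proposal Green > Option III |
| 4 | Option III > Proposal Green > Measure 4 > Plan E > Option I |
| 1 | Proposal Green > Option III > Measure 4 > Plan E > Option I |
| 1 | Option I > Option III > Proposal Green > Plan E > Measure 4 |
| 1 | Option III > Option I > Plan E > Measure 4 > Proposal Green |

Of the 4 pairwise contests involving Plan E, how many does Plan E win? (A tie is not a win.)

Plan E against each rival (17 council members):
Plan E vs Proposal Green: 9 to 8, Plan E.
Plan E vs Option I: 13 to 4, Plan E.
Plan E vs Measure 4: Measure 4, 10–7.
Plan E vs Option III: Plan E preferred on 5+1+2 = 8 ballots; Option III wins 9–8.
Plan E beats Proposal Green, Option I; loses to Measure 4, Option III — 2 pairwise wins.

2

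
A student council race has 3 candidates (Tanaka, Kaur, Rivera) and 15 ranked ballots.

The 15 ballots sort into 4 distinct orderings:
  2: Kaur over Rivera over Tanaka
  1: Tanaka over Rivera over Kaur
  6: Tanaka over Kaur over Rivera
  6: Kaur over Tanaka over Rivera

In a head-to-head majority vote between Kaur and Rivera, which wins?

Kaur

Ballots ranking Kaur above Rivera: 2 + 6 + 6 = 14.
Ballots ranking Rivera above Kaur: 15 − 14 = 1.
Kaur wins the head-to-head 14–1.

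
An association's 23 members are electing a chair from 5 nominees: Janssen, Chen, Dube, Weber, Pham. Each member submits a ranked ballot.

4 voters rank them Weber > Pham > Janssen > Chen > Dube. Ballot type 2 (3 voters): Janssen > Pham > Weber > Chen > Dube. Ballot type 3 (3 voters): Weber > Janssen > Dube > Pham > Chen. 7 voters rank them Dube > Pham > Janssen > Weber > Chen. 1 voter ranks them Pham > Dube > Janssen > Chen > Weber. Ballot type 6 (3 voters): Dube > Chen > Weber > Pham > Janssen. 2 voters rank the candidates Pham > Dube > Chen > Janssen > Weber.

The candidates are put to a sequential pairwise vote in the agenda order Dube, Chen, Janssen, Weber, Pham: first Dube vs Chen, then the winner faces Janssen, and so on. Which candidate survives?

Round 1: Dube vs Chen — 16–7, Dube advances.
Round 2: Dube vs Janssen — 13–10, Dube advances.
Round 3: Dube vs Weber — 13–10, Dube advances.
Round 4: Dube vs Pham — 13–10, Dube advances.
Dube survives the agenda.

Dube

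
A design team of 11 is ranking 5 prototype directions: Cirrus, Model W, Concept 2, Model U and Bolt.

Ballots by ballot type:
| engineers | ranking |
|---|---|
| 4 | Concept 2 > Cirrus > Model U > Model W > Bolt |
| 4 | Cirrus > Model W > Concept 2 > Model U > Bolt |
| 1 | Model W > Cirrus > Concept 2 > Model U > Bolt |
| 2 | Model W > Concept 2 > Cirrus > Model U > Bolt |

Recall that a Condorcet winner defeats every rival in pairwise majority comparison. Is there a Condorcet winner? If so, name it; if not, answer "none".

none

Check each pair by majority over 11 ballots:
Cirrus–Model W: Cirrus 8–3.
Cirrus vs Concept 2: 4+1 = 5 for Cirrus, 6 for Concept 2 — Concept 2 by 6–5.
Cirrus–Model U: Cirrus 11–0.
Cirrus vs Bolt: 11 to 0, Cirrus.
Model W vs Concept 2: 7 to 4, Model W.
Model W vs Model U: Model W wins 7–4.
Model W–Bolt: Model W 11–0.
Concept 2 vs Model U: Concept 2, 11–0.
Concept 2 vs Bolt: Concept 2 preferred on 4+4+1+2 = 11 ballots; Concept 2 wins 11–0.
Model U vs Bolt: Model U wins 11–0.
No design is unbeaten: Cirrus loses to Concept 2; Model W loses to Cirrus; Concept 2 loses to Model W; Model U loses to Cirrus; Bolt loses to Cirrus. In particular Cirrus beats Model W beats Concept 2 beats Cirrus is a majority cycle — no Condorcet winner exists.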